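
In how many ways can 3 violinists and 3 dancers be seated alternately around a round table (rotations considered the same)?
Fix one of the violinists: (3-1)! ways for the remaining violinists, × 3! ways for the dancers = 2 × 6 = 12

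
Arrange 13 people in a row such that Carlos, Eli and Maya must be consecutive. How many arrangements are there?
Treat the 3 as one block: (13-3+1)! × 3! = 39916800 × 6 = 239500800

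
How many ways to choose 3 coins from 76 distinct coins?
C(76,3) = 76!/(3!×73!) = 70300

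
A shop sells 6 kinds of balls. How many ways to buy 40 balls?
C(40+6-1, 6-1) = C(45, 5) = 1221759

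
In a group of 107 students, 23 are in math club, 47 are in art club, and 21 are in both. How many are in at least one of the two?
|A∪B| = |A| + |B| - |A∩B| = 23 + 47 - 21 = 49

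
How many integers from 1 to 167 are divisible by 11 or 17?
⌊167/11⌋ + ⌊167/17⌋ - ⌊167/187⌋ = 15 + 9 - 0 = 24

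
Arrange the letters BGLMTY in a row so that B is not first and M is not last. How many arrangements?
By inclusion-exclusion: 6! - 2×(6-1)! + (6-2)! = 720 - 240 + 24 = 504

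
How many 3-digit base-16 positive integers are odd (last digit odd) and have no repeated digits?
Last∈{1,3,5,7,9,11,13,15}. Last=0: 0. Last nonzero: 8×14×P(14,1) = 1568. Total = 1568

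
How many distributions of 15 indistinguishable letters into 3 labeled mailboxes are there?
C(15+3-1, 3-1) = C(17, 2) = 136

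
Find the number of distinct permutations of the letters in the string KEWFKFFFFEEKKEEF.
16! / (4! × 5! × 1! × 6!) = 10090080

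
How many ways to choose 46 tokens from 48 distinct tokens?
C(48,46) = 48!/(46!×2!) = 1128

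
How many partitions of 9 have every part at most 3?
Let r_j(i) = number of partitions of i into parts ≤ j, for i = 0..9. r_1(i) = 1 for all i; r_j(i) = r_{j-1}(i) + r_j(i-j). Rows j = 2..3: ≤2: 1 1 2 2 3 3 4 4 5 5; ≤3: 1 1 2 3 4 5 7 8 10 12. r_3(9) = 12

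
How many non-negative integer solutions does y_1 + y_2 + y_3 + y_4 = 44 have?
C(44+4-1, 4-1) = C(47, 3) = 16215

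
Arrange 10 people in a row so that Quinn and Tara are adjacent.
Treat as block: (10-1)! × 2! = 362880 × 2 = 725760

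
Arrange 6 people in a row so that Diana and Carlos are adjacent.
Treat as block: (6-1)! × 2! = 120 × 2 = 240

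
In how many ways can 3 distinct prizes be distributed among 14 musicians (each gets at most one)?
P(14,3) = 14!/(14-3)! = 2184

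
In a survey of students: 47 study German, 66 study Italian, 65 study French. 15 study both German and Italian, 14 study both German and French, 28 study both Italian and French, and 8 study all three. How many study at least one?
|A∪B∪C| = 47+66+65-15-14-28+8 = 129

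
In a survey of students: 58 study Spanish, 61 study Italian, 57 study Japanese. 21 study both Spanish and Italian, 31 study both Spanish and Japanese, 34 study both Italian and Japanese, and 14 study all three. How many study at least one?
|A∪B∪C| = 58+61+57-21-31-34+14 = 104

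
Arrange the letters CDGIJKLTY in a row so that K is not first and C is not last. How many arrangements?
By inclusion-exclusion: 9! - 2×(9-1)! + (9-2)! = 362880 - 80640 + 5040 = 287280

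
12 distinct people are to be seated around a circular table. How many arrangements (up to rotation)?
Circular: fix one position, arrange the rest. (12-1)! = 39916800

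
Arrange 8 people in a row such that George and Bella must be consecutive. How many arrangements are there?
Treat the 2 as one block: (8-2+1)! × 2! = 5040 × 2 = 10080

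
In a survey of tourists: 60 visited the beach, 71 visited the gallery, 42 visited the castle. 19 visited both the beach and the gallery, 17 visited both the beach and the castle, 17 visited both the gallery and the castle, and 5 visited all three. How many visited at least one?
|A∪B∪C| = 60+71+42-19-17-17+5 = 125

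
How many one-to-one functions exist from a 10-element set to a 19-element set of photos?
P(19,10) = 19!/(19-10)! = 335221286400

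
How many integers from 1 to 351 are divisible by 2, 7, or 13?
⌊351/2⌋+⌊351/7⌋+⌊351/13⌋ - ⌊351/14⌋-⌊351/26⌋-⌊351/91⌋ + ⌊351/182⌋ = 175+50+27 - 25-13-3 + 1 = 212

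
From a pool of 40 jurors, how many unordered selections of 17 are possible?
C(40,17) = 40!/(17!×23!) = 88732378800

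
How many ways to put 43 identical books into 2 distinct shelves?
C(43+2-1, 2-1) = C(44, 1) = 44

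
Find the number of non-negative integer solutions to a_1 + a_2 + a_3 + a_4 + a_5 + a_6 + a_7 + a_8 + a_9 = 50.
C(50+9-1, 9-1) = C(58, 8) = 1916797311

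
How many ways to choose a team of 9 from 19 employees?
C(19,9) = 19!/(9!×10!) = 92378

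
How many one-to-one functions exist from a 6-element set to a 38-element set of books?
P(38,6) = 38!/(38-6)! = 1987690320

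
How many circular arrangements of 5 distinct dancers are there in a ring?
Circular: fix one position, arrange the rest. (5-1)! = 24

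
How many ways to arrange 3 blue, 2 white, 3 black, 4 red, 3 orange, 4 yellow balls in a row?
19! / (3! × 2! × 3! × 4! × 3! × 4!) = 488864376000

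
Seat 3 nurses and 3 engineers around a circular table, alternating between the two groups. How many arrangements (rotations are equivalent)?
Fix one of the nurses: (3-1)! ways for the remaining nurses, × 3! ways for the engineers = 2 × 6 = 12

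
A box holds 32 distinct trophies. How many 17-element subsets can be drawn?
C(32,17) = 32!/(17!×15!) = 565722720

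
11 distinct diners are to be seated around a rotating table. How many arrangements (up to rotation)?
Circular: fix one position, arrange the rest. (11-1)! = 3628800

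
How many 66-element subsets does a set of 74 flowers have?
C(74,66) = 74!/(66!×8!) = 15071474661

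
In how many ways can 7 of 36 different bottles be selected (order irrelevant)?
C(36,7) = 36!/(7!×29!) = 8347680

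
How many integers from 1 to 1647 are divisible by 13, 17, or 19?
⌊1647/13⌋+⌊1647/17⌋+⌊1647/19⌋ - ⌊1647/221⌋-⌊1647/247⌋-⌊1647/323⌋ + ⌊1647/4199⌋ = 126+96+86 - 7-6-5 + 0 = 290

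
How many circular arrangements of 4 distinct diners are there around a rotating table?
Circular: fix one position, arrange the rest. (4-1)! = 6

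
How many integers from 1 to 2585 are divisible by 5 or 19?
⌊2585/5⌋ + ⌊2585/19⌋ - ⌊2585/95⌋ = 517 + 136 - 27 = 626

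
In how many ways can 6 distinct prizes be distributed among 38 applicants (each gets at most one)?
P(38,6) = 38!/(38-6)! = 1987690320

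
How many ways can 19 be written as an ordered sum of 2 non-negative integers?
C(19+2-1, 2-1) = C(20, 1) = 20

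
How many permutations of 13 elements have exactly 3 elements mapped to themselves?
Choose the 3 fixed points C(13,3) = 286, derange the rest: !10 = Σ_{j=0}^{10} (-1)^j·10!/j! = 3628800 - 3628800 + 1814400 - 604800 + 151200 - 30240 + 5040 - 720 + 90 - 10 + 1 = 1334961. Product = 286 × 1334961 = 381798846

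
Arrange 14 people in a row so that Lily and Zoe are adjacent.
Treat as block: (14-1)! × 2! = 6227020800 × 2 = 12454041600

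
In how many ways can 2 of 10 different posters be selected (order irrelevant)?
C(10,2) = 10!/(2!×8!) = 45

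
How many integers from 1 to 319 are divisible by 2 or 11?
⌊319/2⌋ + ⌊319/11⌋ - ⌊319/22⌋ = 159 + 29 - 14 = 174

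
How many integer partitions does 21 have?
Pentagonal recurrence p(n) = p(n-1) + p(n-2) - p(n-5) - p(n-7) + p(n-12) + p(n-15) - ... gives p(0..20) = 1, 1, 2, 3, 5, 7, 11, 15, 22, 30, 42, 56, 77, 101, 135, 176, 231, 297, 385, 490, 627. p(21) = p(20) + p(19) - p(16) - p(14) + p(9) + p(6) = 627 + 490 - 231 - 135 + 30 + 11 = 792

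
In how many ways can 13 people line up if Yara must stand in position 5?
Fix one position: (13-1)! = 479001600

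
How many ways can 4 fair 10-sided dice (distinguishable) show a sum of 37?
Coefficient of x^37 in (x + x² + ... + x^10)^4. By inclusion-exclusion on dice exceeding 10: Σ_j (-1)^j C(4,j)·C(37-1-10j, 3) = C(4,0)·C(36,3) - C(4,1)·C(26,3) + C(4,2)·C(16,3) - C(4,3)·C(6,3) = 1·7140 - 4·2600 + 6·560 - 4·20 = 20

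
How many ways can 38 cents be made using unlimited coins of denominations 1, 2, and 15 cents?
Coefficient of x^38 in 1/(1-x^1) · 1/(1-x^2) · 1/(1-x^15). Case on j = number of 15-cent coins (j = 0..2); remainder r = 38 - 15j is made from {1,2} in ⌊r/2⌋+1 ways. r = 38, 23, 8 → 20 + 12 + 5 = 37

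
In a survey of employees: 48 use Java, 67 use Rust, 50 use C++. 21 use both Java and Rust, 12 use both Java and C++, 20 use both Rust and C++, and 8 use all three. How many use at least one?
|A∪B∪C| = 48+67+50-21-12-20+8 = 120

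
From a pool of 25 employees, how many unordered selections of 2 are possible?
C(25,2) = 25!/(2!×23!) = 300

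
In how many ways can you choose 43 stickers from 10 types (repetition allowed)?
C(43+10-1, 10-1) = C(52, 9) = 3679075400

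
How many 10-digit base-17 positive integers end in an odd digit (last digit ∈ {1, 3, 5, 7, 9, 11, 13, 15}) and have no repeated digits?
Last∈{1,3,5,7,9,11,13,15}. Last=0: 0. Last nonzero: 8×15×P(15,8) = 31135104000. Total = 31135104000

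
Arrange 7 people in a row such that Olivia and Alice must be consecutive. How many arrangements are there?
Treat the 2 as one block: (7-2+1)! × 2! = 720 × 2 = 1440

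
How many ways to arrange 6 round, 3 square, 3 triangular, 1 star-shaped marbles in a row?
13! / (6! × 3! × 3! × 1!) = 240240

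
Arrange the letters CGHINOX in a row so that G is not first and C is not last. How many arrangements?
By inclusion-exclusion: 7! - 2×(7-1)! + (7-2)! = 5040 - 1440 + 120 = 3720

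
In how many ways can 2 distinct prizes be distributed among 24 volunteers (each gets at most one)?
P(24,2) = 24!/(24-2)! = 552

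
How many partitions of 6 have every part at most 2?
Let r_j(i) = number of partitions of i into parts ≤ j, for i = 0..6. r_1(i) = 1 for all i; r_j(i) = r_{j-1}(i) + r_j(i-j). Rows j = 2..2: ≤2: 1 1 2 2 3 3 4. r_2(6) = 4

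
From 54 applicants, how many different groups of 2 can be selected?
C(54,2) = 54!/(2!×52!) = 1431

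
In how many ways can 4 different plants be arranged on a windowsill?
4! = 24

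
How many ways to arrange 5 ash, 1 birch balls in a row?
6! / (5! × 1!) = 6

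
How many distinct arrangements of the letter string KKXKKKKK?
8! / (7! × 1!) = 8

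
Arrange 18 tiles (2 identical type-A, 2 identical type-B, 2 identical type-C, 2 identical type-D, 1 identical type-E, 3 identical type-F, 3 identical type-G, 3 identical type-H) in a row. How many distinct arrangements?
18! / (2! × 2! × 2! × 2! × 1! × 3! × 3! × 3!) = 1852538688000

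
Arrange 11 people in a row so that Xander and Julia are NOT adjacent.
Total - adjacent = 11! - (11-1)!×2 = 39916800 - 7257600 = 32659200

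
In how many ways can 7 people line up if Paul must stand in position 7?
Fix one position: (7-1)! = 720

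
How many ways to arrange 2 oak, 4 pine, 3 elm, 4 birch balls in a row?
13! / (2! × 4! × 3! × 4!) = 900900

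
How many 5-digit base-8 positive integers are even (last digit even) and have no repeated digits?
Last∈{0,2,4,6}. Last=0: 840. Last nonzero: 3×6×P(6,3) = 2160. Total = 3000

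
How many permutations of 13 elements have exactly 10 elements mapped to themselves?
Choose the 10 fixed points C(13,10) = 286, derange the rest: !3 = Σ_{j=0}^{3} (-1)^j·3!/j! = 6 - 6 + 3 - 1 = 2. Product = 286 × 2 = 572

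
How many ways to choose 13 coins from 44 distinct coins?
C(44,13) = 44!/(13!×31!) = 51915526432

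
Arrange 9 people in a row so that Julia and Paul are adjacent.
Treat as block: (9-1)! × 2! = 40320 × 2 = 80640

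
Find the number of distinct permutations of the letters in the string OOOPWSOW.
8! / (2! × 4! × 1! × 1!) = 840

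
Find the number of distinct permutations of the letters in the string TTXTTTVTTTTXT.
13! / (2! × 10! × 1!) = 858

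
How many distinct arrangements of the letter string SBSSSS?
6! / (1! × 5!) = 6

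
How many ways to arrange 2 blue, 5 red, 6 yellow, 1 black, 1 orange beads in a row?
15! / (2! × 5! × 6! × 1! × 1!) = 7567560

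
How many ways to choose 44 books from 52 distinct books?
C(52,44) = 52!/(44!×8!) = 752538150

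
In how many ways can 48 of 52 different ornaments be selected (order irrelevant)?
C(52,48) = 52!/(48!×4!) = 270725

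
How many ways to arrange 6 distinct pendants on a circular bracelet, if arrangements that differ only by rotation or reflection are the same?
(6-1)!/2 = 120/2 = 60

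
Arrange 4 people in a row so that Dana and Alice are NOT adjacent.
Total - adjacent = 4! - (4-1)!×2 = 24 - 12 = 12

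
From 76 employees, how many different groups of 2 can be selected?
C(76,2) = 76!/(2!×74!) = 2850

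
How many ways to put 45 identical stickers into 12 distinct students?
C(45+12-1, 12-1) = C(56, 11) = 148902215280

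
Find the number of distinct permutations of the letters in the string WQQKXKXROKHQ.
12! / (1! × 1! × 1! × 3! × 3! × 1! × 2!) = 6652800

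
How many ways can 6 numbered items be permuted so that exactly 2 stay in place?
Choose the 2 fixed points C(6,2) = 15, derange the rest: !4 = Σ_{j=0}^{4} (-1)^j·4!/j! = 24 - 24 + 12 - 4 + 1 = 9. Product = 15 × 9 = 135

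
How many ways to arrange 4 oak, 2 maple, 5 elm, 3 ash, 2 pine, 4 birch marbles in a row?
20! / (4! × 2! × 5! × 3! × 2! × 4!) = 1466593128000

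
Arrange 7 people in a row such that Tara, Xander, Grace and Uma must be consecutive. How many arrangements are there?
Treat the 4 as one block: (7-4+1)! × 4! = 24 × 24 = 576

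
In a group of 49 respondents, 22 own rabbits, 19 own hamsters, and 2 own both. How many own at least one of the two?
|A∪B| = |A| + |B| - |A∩B| = 22 + 19 - 2 = 39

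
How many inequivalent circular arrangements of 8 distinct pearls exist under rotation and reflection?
(8-1)!/2 = 5040/2 = 2520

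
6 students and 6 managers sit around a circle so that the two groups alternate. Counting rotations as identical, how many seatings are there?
Fix one of the students: (6-1)! ways for the remaining students, × 6! ways for the managers = 120 × 720 = 86400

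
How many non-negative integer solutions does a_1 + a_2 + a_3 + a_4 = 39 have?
C(39+4-1, 4-1) = C(42, 3) = 11480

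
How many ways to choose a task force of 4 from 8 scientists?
C(8,4) = 8!/(4!×4!) = 70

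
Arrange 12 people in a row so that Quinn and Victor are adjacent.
Treat as block: (12-1)! × 2! = 39916800 × 2 = 79833600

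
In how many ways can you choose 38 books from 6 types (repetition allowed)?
C(38+6-1, 6-1) = C(43, 5) = 962598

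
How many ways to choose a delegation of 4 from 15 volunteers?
C(15,4) = 15!/(4!×11!) = 1365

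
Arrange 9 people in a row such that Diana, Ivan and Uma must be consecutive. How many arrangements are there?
Treat the 3 as one block: (9-3+1)! × 3! = 5040 × 6 = 30240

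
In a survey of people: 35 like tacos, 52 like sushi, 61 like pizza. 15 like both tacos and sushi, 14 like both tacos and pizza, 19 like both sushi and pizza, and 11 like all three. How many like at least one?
|A∪B∪C| = 35+52+61-15-14-19+11 = 111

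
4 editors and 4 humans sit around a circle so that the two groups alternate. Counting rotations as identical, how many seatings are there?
Fix one of the editors: (4-1)! ways for the remaining editors, × 4! ways for the humans = 6 × 24 = 144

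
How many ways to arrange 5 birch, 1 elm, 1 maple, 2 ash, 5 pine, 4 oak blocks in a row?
18! / (5! × 1! × 1! × 2! × 5! × 4!) = 9262693440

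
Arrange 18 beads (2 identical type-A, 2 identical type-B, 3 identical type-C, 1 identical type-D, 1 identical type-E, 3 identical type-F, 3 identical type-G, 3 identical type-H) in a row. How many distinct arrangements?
18! / (2! × 2! × 3! × 1! × 1! × 3! × 3! × 3!) = 1235025792000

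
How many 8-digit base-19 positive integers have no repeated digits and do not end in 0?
Last digit: 18 nonzero choices. First digit: 17 (nonzero, ≠last). Middle 6: P(17,6) = 8910720. Total = 2726680320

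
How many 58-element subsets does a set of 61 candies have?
C(61,58) = 61!/(58!×3!) = 35990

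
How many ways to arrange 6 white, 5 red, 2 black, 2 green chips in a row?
15! / (6! × 5! × 2! × 2!) = 3783780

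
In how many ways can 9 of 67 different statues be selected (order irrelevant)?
C(67,9) = 67!/(9!×58!) = 42757703560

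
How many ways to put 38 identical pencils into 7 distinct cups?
C(38+7-1, 7-1) = C(44, 6) = 7059052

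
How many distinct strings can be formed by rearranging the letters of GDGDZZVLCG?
10! / (1! × 1! × 2! × 1! × 3! × 2!) = 151200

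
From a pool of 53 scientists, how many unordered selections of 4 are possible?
C(53,4) = 53!/(4!×49!) = 292825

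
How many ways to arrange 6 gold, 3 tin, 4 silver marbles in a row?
13! / (6! × 3! × 4!) = 60060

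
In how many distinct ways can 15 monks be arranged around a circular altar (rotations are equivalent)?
Circular: fix one position, arrange the rest. (15-1)! = 87178291200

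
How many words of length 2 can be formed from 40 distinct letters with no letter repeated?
P(40,2) = 40!/(40-2)! = 1560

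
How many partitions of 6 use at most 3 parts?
By conjugation, equals partitions of 6 into parts ≤ 3. Let r_j(i) = number of partitions of i into parts ≤ j, for i = 0..6. r_1(i) = 1 for all i; r_j(i) = r_{j-1}(i) + r_j(i-j). Rows j = 2..3: ≤2: 1 1 2 2 3 3 4; ≤3: 1 1 2 3 4 5 7. r_3(6) = 7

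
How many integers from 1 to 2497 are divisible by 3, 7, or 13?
⌊2497/3⌋+⌊2497/7⌋+⌊2497/13⌋ - ⌊2497/21⌋-⌊2497/39⌋-⌊2497/91⌋ + ⌊2497/273⌋ = 832+356+192 - 118-64-27 + 9 = 1180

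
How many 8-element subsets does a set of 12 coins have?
C(12,8) = 12!/(8!×4!) = 495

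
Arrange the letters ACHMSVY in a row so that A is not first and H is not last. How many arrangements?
By inclusion-exclusion: 7! - 2×(7-1)! + (7-2)! = 5040 - 1440 + 120 = 3720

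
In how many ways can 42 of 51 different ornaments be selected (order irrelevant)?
C(51,42) = 51!/(42!×9!) = 3042312350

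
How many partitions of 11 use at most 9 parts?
By conjugation, equals partitions of 11 into parts ≤ 9. Let r_j(i) = number of partitions of i into parts ≤ j, for i = 0..11. r_1(i) = 1 for all i; r_j(i) = r_{j-1}(i) + r_j(i-j). Rows j = 2..9: ≤2: 1 1 2 2 3 3 4 4 5 5 6 6; ≤3: 1 1 2 3 4 5 7 8 10 12 14 16; ≤4: 1 1 2 3 5 6 9 11 15 18 23 27; ≤5: 1 1 2 3 5 7 10 13 18 23 30 37; ≤6: 1 1 2 3 5 7 11 14 20 26 35 44; ≤7: 1 1 2 3 5 7 11 15 21 28 38 49; ≤8: 1 1 2 3 5 7 11 15 22 29 40 52; ≤9: 1 1 2 3 5 7 11 15 22 30 41 54. r_9(11) = 54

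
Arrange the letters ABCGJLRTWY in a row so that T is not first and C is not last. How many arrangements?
By inclusion-exclusion: 10! - 2×(10-1)! + (10-2)! = 3628800 - 725760 + 40320 = 2943360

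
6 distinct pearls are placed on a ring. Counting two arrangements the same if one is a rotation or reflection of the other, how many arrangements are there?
(6-1)!/2 = 120/2 = 60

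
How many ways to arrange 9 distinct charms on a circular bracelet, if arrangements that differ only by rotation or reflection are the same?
(9-1)!/2 = 40320/2 = 20160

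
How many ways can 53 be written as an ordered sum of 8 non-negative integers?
C(53+8-1, 8-1) = C(60, 7) = 386206920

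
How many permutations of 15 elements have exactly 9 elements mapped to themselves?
Choose the 9 fixed points C(15,9) = 5005, derange the rest: !6 = Σ_{j=0}^{6} (-1)^j·6!/j! = 720 - 720 + 360 - 120 + 30 - 6 + 1 = 265. Product = 5005 × 265 = 1326325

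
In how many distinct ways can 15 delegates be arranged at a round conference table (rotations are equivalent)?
Circular: fix one position, arrange the rest. (15-1)! = 87178291200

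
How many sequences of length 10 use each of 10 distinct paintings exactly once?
10! = 3628800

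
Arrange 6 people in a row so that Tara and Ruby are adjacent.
Treat as block: (6-1)! × 2! = 120 × 2 = 240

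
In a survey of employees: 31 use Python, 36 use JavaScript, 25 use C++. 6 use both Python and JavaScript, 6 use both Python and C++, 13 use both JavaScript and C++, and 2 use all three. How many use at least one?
|A∪B∪C| = 31+36+25-6-6-13+2 = 69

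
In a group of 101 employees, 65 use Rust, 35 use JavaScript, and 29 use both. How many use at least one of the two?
|A∪B| = |A| + |B| - |A∩B| = 65 + 35 - 29 = 71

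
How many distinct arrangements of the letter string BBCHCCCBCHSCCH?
14! / (7! × 3! × 3! × 1!) = 480480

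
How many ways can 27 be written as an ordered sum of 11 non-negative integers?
C(27+11-1, 11-1) = C(37, 10) = 348330136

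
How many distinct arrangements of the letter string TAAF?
4! / (2! × 1! × 1!) = 12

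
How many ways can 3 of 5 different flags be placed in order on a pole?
P(5,3) = 5!/(5-3)! = 60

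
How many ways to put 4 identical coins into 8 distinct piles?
C(4+8-1, 8-1) = C(11, 7) = 330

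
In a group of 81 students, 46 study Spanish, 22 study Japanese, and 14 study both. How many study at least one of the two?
|A∪B| = |A| + |B| - |A∩B| = 46 + 22 - 14 = 54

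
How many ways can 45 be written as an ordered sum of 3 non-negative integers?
C(45+3-1, 3-1) = C(47, 2) = 1081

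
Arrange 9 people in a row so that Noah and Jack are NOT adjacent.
Total - adjacent = 9! - (9-1)!×2 = 362880 - 80640 = 282240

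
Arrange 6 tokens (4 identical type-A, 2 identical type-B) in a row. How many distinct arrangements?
6! / (4! × 2!) = 15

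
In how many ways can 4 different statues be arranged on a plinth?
4! = 24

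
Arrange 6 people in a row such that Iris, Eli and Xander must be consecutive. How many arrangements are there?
Treat the 3 as one block: (6-3+1)! × 3! = 24 × 6 = 144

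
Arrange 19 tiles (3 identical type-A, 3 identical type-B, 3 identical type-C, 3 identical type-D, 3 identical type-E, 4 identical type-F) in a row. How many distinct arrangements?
19! / (3! × 3! × 3! × 3! × 3! × 4!) = 651819168000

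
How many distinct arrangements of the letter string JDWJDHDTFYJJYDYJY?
17! / (1! × 1! × 1! × 4! × 1! × 4! × 5!) = 5145940800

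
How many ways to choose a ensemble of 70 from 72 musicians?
C(72,70) = 72!/(70!×2!) = 2556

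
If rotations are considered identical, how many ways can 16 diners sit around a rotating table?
Circular: fix one position, arrange the rest. (16-1)! = 1307674368000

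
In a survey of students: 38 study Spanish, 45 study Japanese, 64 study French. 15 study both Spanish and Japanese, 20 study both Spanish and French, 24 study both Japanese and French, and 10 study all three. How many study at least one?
|A∪B∪C| = 38+45+64-15-20-24+10 = 98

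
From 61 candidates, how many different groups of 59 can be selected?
C(61,59) = 61!/(59!×2!) = 1830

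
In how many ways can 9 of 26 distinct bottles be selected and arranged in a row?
P(26,9) = 26!/(26-9)! = 1133836704000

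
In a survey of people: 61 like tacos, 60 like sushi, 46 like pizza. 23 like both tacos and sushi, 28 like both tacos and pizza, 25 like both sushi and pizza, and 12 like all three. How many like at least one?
|A∪B∪C| = 61+60+46-23-28-25+12 = 103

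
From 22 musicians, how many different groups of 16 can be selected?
C(22,16) = 22!/(16!×6!) = 74613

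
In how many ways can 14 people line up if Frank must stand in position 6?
Fix one position: (14-1)! = 6227020800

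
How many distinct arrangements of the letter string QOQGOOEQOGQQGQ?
14! / (3! × 4! × 1! × 6!) = 840840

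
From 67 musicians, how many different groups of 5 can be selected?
C(67,5) = 67!/(5!×62!) = 9657648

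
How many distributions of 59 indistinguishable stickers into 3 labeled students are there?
C(59+3-1, 3-1) = C(61, 2) = 1830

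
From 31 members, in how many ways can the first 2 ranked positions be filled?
P(31,2) = 31!/(31-2)! = 930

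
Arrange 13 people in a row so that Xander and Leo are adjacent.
Treat as block: (13-1)! × 2! = 479001600 × 2 = 958003200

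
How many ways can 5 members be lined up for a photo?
5! = 120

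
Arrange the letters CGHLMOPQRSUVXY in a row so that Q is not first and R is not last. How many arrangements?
By inclusion-exclusion: 14! - 2×(14-1)! + (14-2)! = 87178291200 - 12454041600 + 479001600 = 75203251200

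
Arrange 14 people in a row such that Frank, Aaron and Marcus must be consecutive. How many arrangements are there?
Treat the 3 as one block: (14-3+1)! × 3! = 479001600 × 6 = 2874009600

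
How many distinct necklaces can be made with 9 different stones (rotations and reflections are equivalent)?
(9-1)!/2 = 40320/2 = 20160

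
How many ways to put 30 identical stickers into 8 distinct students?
C(30+8-1, 8-1) = C(37, 7) = 10295472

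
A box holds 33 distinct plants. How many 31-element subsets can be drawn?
C(33,31) = 33!/(31!×2!) = 528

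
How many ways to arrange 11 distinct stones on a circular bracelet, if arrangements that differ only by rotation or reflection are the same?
(11-1)!/2 = 3628800/2 = 1814400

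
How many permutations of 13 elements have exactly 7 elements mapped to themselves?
Choose the 7 fixed points C(13,7) = 1716, derange the rest: !6 = Σ_{j=0}^{6} (-1)^j·6!/j! = 720 - 720 + 360 - 120 + 30 - 6 + 1 = 265. Product = 1716 × 265 = 454740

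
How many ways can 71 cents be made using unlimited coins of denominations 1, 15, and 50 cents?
Coefficient of x^71 in 1/(1-x^1) · 1/(1-x^15) · 1/(1-x^50). Case on j = number of 50-cent coins (j = 0..1); remainder r = 71 - 50j is made from {1,15} in ⌊r/15⌋+1 ways. r = 71, 21 → 5 + 2 = 7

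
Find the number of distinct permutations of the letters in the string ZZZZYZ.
6! / (5! × 1!) = 6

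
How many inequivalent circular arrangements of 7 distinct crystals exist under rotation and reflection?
(7-1)!/2 = 720/2 = 360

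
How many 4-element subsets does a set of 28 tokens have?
C(28,4) = 28!/(4!×24!) = 20475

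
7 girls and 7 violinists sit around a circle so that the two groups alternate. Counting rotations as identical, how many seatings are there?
Fix one of the girls: (7-1)! ways for the remaining girls, × 7! ways for the violinists = 720 × 5040 = 3628800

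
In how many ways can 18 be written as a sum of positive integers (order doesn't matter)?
Pentagonal recurrence p(n) = p(n-1) + p(n-2) - p(n-5) - p(n-7) + p(n-12) + p(n-15) - ... gives p(0..17) = 1, 1, 2, 3, 5, 7, 11, 15, 22, 30, 42, 56, 77, 101, 135, 176, 231, 297. p(18) = p(17) + p(16) - p(13) - p(11) + p(6) + p(3) = 297 + 231 - 101 - 56 + 11 + 3 = 385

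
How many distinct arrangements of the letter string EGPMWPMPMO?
10! / (1! × 3! × 3! × 1! × 1! × 1!) = 100800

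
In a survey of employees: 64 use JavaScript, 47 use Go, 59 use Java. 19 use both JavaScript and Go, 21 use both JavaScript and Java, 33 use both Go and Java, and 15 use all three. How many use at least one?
|A∪B∪C| = 64+47+59-19-21-33+15 = 112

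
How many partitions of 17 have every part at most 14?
Let r_j(i) = number of partitions of i into parts ≤ j, for i = 0..17. r_1(i) = 1 for all i; r_j(i) = r_{j-1}(i) + r_j(i-j). Rows j = 2..14: ≤2: 1 1 2 2 3 3 4 4 5 5 6 6 7 7 8 8 9 9; ≤3: 1 1 2 3 4 5 7 8 10 12 14 16 19 21 24 27 30 33; ≤4: 1 1 2 3 5 6 9 11 15 18 23 27 34 39 47 54 64 72; ≤5: 1 1 2 3 5 7 10 13 18 23 30 37 47 57 70 84 101 119; ≤6: 1 1 2 3 5 7 11 14 20 26 35 44 58 71 90 110 136 163; ≤7: 1 1 2 3 5 7 11 15 21 28 38 49 65 82 105 131 164 201; ≤8: 1 1 2 3 5 7 11 15 22 29 40 52 70 89 116 146 186 230; ≤9: 1 1 2 3 5 7 11 15 22 30 41 54 73 94 123 157 201 252; ≤10: 1 1 2 3 5 7 11 15 22 30 42 55 75 97 128 164 212 267; ≤11: 1 1 2 3 5 7 11 15 22 30 42 56 76 99 131 169 219 278; ≤12: 1 1 2 3 5 7 11 15 22 30 42 56 77 100 133 172 224 285; ≤13: 1 1 2 3 5 7 11 15 22 30 42 56 77 101 134 174 227 290; ≤14: 1 1 2 3 5 7 11 15 22 30 42 56 77 101 135 175 229 293. r_14(17) = 293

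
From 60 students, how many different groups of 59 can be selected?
C(60,59) = 60!/(59!×1!) = 60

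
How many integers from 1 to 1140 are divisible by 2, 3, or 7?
⌊1140/2⌋+⌊1140/3⌋+⌊1140/7⌋ - ⌊1140/6⌋-⌊1140/14⌋-⌊1140/21⌋ + ⌊1140/42⌋ = 570+380+162 - 190-81-54 + 27 = 814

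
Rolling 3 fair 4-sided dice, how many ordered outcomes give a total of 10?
Coefficient of x^10 in (x + x² + ... + x^4)^3. By inclusion-exclusion on dice exceeding 4: Σ_j (-1)^j C(3,j)·C(10-1-4j, 2) = C(3,0)·C(9,2) - C(3,1)·C(5,2) = 1·36 - 3·10 = 6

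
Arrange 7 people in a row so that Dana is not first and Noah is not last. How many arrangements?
By inclusion-exclusion: 7! - 2×(7-1)! + (7-2)! = 5040 - 1440 + 120 = 3720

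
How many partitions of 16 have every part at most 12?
Let r_j(i) = number of partitions of i into parts ≤ j, for i = 0..16. r_1(i) = 1 for all i; r_j(i) = r_{j-1}(i) + r_j(i-j). Rows j = 2..12: ≤2: 1 1 2 2 3 3 4 4 5 5 6 6 7 7 8 8 9; ≤3: 1 1 2 3 4 5 7 8 10 12 14 16 19 21 24 27 30; ≤4: 1 1 2 3 5 6 9 11 15 18 23 27 34 39 47 54 64; ≤5: 1 1 2 3 5 7 10 13 18 23 30 37 47 57 70 84 101; ≤6: 1 1 2 3 5 7 11 14 20 26 35 44 58 71 90 110 136; ≤7: 1 1 2 3 5 7 11 15 21 28 38 49 65 82 105 131 164; ≤8: 1 1 2 3 5 7 11 15 22 29 40 52 70 89 116 146 186; ≤9: 1 1 2 3 5 7 11 15 22 30 41 54 73 94 123 157 201; ≤10: 1 1 2 3 5 7 11 15 22 30 42 55 75 97 128 164 212; ≤11: 1 1 2 3 5 7 11 15 22 30 42 56 76 99 131 169 219; ≤12: 1 1 2 3 5 7 11 15 22 30 42 56 77 100 133 172 224. r_12(16) = 224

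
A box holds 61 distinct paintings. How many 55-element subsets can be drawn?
C(61,55) = 61!/(55!×6!) = 55525372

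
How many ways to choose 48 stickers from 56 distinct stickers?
C(56,48) = 56!/(48!×8!) = 1420494075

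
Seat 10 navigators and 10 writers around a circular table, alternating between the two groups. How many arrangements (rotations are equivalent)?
Fix one of the navigators: (10-1)! ways for the remaining navigators, × 10! ways for the writers = 362880 × 3628800 = 1316818944000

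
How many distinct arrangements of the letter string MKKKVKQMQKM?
11! / (3! × 5! × 1! × 2!) = 27720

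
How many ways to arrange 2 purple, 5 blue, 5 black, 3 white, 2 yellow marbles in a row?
17! / (2! × 5! × 5! × 3! × 2!) = 1029188160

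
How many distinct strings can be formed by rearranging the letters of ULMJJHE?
7! / (1! × 1! × 1! × 1! × 1! × 2!) = 2520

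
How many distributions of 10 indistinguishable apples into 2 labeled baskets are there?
C(10+2-1, 2-1) = C(11, 1) = 11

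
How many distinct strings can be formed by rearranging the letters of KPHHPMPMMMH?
11! / (4! × 1! × 3! × 3!) = 46200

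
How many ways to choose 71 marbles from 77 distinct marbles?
C(77,71) = 77!/(71!×6!) = 237093780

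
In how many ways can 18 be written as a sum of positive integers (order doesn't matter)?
Pentagonal recurrence p(n) = p(n-1) + p(n-2) - p(n-5) - p(n-7) + p(n-12) + p(n-15) - ... gives p(0..17) = 1, 1, 2, 3, 5, 7, 11, 15, 22, 30, 42, 56, 77, 101, 135, 176, 231, 297. p(18) = p(17) + p(16) - p(13) - p(11) + p(6) + p(3) = 297 + 231 - 101 - 56 + 11 + 3 = 385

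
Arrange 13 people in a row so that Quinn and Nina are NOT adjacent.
Total - adjacent = 13! - (13-1)!×2 = 6227020800 - 958003200 = 5269017600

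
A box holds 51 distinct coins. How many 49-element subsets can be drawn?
C(51,49) = 51!/(49!×2!) = 1275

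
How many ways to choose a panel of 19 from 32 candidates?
C(32,19) = 32!/(19!×13!) = 347373600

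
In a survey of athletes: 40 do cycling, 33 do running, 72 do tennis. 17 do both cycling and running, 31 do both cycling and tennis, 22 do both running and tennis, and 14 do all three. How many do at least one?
|A∪B∪C| = 40+33+72-17-31-22+14 = 89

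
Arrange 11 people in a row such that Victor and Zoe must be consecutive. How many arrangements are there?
Treat the 2 as one block: (11-2+1)! × 2! = 3628800 × 2 = 7257600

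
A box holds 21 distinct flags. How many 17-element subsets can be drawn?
C(21,17) = 21!/(17!×4!) = 5985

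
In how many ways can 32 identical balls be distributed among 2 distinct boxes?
C(32+2-1, 2-1) = C(33, 1) = 33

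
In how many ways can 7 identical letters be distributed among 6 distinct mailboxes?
C(7+6-1, 6-1) = C(12, 5) = 792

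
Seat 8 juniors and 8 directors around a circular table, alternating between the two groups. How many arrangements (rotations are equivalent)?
Fix one of the juniors: (8-1)! ways for the remaining juniors, × 8! ways for the directors = 5040 × 40320 = 203212800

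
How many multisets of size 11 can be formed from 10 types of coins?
C(11+10-1, 10-1) = C(20, 9) = 167960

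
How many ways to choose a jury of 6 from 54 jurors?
C(54,6) = 54!/(6!×48!) = 25827165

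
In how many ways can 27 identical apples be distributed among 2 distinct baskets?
C(27+2-1, 2-1) = C(28, 1) = 28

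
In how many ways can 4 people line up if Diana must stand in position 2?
Fix one position: (4-1)! = 6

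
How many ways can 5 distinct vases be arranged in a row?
5! = 120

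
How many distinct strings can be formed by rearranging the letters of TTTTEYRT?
8! / (1! × 5! × 1! × 1!) = 336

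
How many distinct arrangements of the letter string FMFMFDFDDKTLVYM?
15! / (1! × 3! × 1! × 4! × 3! × 1! × 1! × 1!) = 1513512000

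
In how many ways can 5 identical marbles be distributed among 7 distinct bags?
C(5+7-1, 7-1) = C(11, 6) = 462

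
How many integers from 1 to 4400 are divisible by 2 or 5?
⌊4400/2⌋ + ⌊4400/5⌋ - ⌊4400/10⌋ = 2200 + 880 - 440 = 2640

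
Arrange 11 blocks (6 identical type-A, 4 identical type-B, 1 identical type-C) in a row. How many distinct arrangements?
11! / (6! × 4! × 1!) = 2310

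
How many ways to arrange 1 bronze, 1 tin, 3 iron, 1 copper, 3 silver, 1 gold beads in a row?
10! / (1! × 1! × 3! × 1! × 3! × 1!) = 100800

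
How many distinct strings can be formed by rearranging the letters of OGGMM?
5! / (2! × 1! × 2!) = 30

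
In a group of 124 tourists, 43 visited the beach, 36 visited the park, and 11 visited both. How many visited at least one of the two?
|A∪B| = |A| + |B| - |A∩B| = 43 + 36 - 11 = 68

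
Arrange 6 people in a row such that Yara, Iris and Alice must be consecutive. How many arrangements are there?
Treat the 3 as one block: (6-3+1)! × 3! = 24 × 6 = 144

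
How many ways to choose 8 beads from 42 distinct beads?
C(42,8) = 42!/(8!×34!) = 118030185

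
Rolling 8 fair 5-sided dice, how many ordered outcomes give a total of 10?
Coefficient of x^10 in (x + x² + ... + x^5)^8. By inclusion-exclusion on dice exceeding 5: Σ_j (-1)^j C(8,j)·C(10-1-5j, 7) = C(8,0)·C(9,7) = 1·36 = 36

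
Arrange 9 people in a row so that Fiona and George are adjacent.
Treat as block: (9-1)! × 2! = 40320 × 2 = 80640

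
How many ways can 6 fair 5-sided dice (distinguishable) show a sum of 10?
Coefficient of x^10 in (x + x² + ... + x^5)^6. By inclusion-exclusion on dice exceeding 5: Σ_j (-1)^j C(6,j)·C(10-1-5j, 5) = C(6,0)·C(9,5) = 1·126 = 126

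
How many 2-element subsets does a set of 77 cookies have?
C(77,2) = 77!/(2!×75!) = 2926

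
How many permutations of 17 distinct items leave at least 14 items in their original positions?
Exactly j fixed points: C(17,j)·!(17-j); sum over j ≥ 14 (derangement numbers via !m = (m-1)·(!(m-1) + !(m-2)): !0..!3 = 1, 0, 1, 2). Σ_{j=14}^{17} C(17,j)·!(17-j) = C(17,14)·!3 + C(17,15)·!2 + C(17,16)·!1 + C(17,17)·!0 = 680·2 + 136·1 + 17·0 + 1·1 = 1497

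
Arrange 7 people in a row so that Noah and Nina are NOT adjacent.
Total - adjacent = 7! - (7-1)!×2 = 5040 - 1440 = 3600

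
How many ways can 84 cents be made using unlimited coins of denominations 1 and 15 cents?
Coefficient of x^84 in 1/(1-x^1) · 1/(1-x^15). Use j coins of 15 for j = 0..⌊84/15⌋ = 5, the rest in 1s: 5 + 1 = 6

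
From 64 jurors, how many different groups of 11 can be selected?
C(64,11) = 64!/(11!×53!) = 743595781824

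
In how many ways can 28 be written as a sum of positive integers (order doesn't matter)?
Pentagonal recurrence p(n) = p(n-1) + p(n-2) - p(n-5) - p(n-7) + p(n-12) + p(n-15) - ... gives p(0..27) = 1, 1, 2, 3, 5, 7, 11, 15, 22, 30, 42, 56, 77, 101, 135, 176, 231, 297, 385, 490, 627, 792, 1002, 1255, 1575, 1958, 2436, 3010. p(28) = p(27) + p(26) - p(23) - p(21) + p(16) + p(13) - p(6) - p(2) = 3010 + 2436 - 1255 - 792 + 231 + 101 - 11 - 2 = 3718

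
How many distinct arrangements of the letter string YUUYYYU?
7! / (4! × 3!) = 35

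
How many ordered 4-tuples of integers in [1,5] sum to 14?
Coefficient of x^14 in (x + x² + ... + x^5)^4. By inclusion-exclusion on dice exceeding 5: Σ_j (-1)^j C(4,j)·C(14-1-5j, 3) = C(4,0)·C(13,3) - C(4,1)·C(8,3) + C(4,2)·C(3,3) = 1·286 - 4·56 + 6·1 = 68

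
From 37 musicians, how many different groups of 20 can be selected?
C(37,20) = 37!/(20!×17!) = 15905368710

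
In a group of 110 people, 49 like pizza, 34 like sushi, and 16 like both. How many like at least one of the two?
|A∪B| = |A| + |B| - |A∩B| = 49 + 34 - 16 = 67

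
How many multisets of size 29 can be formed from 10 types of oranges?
C(29+10-1, 10-1) = C(38, 9) = 163011640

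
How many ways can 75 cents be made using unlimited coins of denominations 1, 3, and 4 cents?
Coefficient of x^75 in 1/(1-x^1) · 1/(1-x^3) · 1/(1-x^4). Case on j = number of 4-cent coins (j = 0..18); remainder r = 75 - 4j is made from {1,3} in ⌊r/3⌋+1 ways. r = 75, 71, 67, 63, 59, 55, 51, 47, 43, 39, 35, 31, 27, 23, 19, 15, 11, 7, 3 → 26 + 24 + 23 + 22 + 20 + 19 + 18 + 16 + 15 + 14 + 12 + 11 + 10 + 8 + 7 + 6 + 4 + 3 + 2 = 260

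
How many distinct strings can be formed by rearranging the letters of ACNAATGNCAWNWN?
14! / (2! × 4! × 1! × 2! × 1! × 4!) = 37837800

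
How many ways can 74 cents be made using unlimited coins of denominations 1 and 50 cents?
Coefficient of x^74 in 1/(1-x^1) · 1/(1-x^50). Use j coins of 50 for j = 0..⌊74/50⌋ = 1, the rest in 1s: 1 + 1 = 2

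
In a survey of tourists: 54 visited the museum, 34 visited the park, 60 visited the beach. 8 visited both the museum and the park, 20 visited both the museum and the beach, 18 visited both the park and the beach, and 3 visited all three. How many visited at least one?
|A∪B∪C| = 54+34+60-8-20-18+3 = 105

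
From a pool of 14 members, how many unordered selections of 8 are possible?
C(14,8) = 14!/(8!×6!) = 3003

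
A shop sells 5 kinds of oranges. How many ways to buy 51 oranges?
C(51+5-1, 5-1) = C(55, 4) = 341055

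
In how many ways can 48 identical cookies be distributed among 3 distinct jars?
C(48+3-1, 3-1) = C(50, 2) = 1225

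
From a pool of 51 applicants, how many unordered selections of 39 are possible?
C(51,39) = 51!/(39!×12!) = 158753389900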